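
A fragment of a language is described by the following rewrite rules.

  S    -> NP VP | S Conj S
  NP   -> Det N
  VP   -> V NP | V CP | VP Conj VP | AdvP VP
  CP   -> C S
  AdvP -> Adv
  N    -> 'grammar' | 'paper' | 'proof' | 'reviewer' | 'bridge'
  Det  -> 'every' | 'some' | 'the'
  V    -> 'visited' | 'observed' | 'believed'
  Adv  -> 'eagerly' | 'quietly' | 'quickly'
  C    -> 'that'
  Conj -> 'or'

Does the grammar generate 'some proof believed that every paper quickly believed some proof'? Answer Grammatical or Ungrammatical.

[S [NP [Det some] [N proof]] [VP [V believed] [CP [C that] [S [NP [Det every] [N paper]] [VP [AdvP [Adv quickly]] [VP [V believed] [NP [Det some] [N proof]]]]]]]]
Every word is introduced by a lexical rule and the phrasal rules combine the resulting categories into a single S.

Grammatical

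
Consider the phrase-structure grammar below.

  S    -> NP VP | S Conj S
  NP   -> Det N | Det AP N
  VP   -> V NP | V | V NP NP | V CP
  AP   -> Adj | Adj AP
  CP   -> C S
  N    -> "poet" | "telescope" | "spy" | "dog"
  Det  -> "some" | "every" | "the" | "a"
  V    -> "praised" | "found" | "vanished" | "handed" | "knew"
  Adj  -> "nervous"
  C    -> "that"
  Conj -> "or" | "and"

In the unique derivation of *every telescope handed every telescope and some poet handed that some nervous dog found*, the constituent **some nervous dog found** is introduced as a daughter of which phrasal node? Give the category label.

CP

[S [S [NP [Det every] [N telescope]] [VP [V handed] [NP [Det every] [N telescope]]]] [Conj and] [S [NP [Det some] [N poet]] [VP [V handed] [CP [C that] [S [NP [Det some] [AP [Adj nervous]] [N dog]] [VP [V found]]]]]]]
The span 'some nervous dog found' is the S node built by S → NP VP.
Its mother is the CP built by CP → C S.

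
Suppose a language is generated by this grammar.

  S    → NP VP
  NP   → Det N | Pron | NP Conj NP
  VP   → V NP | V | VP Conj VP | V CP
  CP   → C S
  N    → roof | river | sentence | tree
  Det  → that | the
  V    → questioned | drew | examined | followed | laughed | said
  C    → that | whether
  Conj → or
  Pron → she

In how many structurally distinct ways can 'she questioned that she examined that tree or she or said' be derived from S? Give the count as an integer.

The two bracketings:
[S [NP [Pron she]] [VP [VP [V questioned] [CP [C that] [S [NP [Pron she]] [VP [V examined] [NP [NP [Det that] [N tree]] [Conj or] [NP [Pron she]]]]]]] [Conj or] [VP [V said]]]]
[S [NP [Pron she]] [VP [V questioned] [CP [C that] [S [NP [Pron she]] [VP [VP [V examined] [NP [NP [Det that] [N tree]] [Conj or] [NP [Pron she]]]] [Conj or] [VP [V said]]]]]]]
The trees differ in how a recursive rule is bracketed over the same span.

2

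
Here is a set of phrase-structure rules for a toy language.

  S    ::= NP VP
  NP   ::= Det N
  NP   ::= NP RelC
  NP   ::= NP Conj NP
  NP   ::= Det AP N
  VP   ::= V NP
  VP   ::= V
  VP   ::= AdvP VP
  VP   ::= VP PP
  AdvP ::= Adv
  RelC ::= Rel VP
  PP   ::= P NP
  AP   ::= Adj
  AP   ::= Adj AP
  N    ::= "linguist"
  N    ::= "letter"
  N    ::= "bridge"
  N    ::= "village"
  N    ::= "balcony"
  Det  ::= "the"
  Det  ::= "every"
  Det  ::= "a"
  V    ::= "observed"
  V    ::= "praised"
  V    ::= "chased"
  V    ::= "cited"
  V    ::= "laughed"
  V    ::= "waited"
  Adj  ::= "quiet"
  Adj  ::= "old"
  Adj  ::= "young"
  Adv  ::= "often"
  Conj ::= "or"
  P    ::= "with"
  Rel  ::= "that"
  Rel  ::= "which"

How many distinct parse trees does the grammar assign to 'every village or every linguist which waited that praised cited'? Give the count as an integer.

3

Two of the 3 distinct bracketings:
[S [NP [NP [NP [NP [Det every] [N village]] [Conj or] [NP [Det every] [N linguist]]] [RelC [Rel which] [VP [V waited]]]] [RelC [Rel that] [VP [V praised]]]] [VP [V cited]]]
[S [NP [NP [NP [Det every] [N village]] [Conj or] [NP [NP [Det every] [N linguist]] [RelC [Rel which] [VP [V waited]]]]] [RelC [Rel that] [VP [V praised]]]] [VP [V cited]]]
The trees differ in how a recursive rule is bracketed over the same span.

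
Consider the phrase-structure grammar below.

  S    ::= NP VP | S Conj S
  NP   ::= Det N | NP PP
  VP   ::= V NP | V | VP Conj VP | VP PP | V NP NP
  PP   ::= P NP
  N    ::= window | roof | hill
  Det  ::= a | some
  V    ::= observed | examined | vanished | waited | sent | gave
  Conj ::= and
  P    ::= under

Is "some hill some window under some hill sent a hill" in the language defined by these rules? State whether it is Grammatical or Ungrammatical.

For S → NP VP, the only prefix that parses as NP is 'some hill', but the remainder 'some window under some hill sent a hill' is not a VP under these rules. The alternative S rule S → S Conj S likewise has no satisfying split.

Ungrammatical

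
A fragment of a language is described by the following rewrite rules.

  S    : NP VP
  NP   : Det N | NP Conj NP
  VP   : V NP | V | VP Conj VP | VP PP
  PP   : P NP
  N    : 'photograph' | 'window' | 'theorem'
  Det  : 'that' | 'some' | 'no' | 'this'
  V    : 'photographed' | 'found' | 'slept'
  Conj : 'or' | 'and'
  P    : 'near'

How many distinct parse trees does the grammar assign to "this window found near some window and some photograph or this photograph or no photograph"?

5

Two of the 5 distinct bracketings:
[S [NP [Det this] [N window]] [VP [VP [V found]] [PP [P near] [NP [NP [Det some] [N window]] [Conj and] [NP [NP [Det some] [N photograph]] [Conj or] [NP [NP [Det this] [N photograph]] [Conj or] [NP [Det no] [N photograph]]]]]]]]
[S [NP [Det this] [N window]] [VP [VP [V found]] [PP [P near] [NP [NP [Det some] [N window]] [Conj and] [NP [NP [NP [Det some] [N photograph]] [Conj or] [NP [Det this] [N photograph]]] [Conj or] [NP [Det no] [N photograph]]]]]]]
The trees differ in how a recursive rule is bracketed over the same span.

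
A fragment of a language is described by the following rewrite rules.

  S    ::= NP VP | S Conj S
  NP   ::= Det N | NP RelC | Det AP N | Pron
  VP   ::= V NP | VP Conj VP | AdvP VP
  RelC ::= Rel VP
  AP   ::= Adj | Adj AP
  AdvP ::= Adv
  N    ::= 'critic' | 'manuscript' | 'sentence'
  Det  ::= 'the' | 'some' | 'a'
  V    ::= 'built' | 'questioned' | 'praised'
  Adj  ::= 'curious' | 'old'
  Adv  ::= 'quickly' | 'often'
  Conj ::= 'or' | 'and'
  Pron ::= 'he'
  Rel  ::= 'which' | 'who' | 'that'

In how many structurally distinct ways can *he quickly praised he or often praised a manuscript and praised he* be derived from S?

Two of the 7 distinct bracketings:
[S [NP [Pron he]] [VP [VP [AdvP [Adv quickly]] [VP [V praised] [NP [Pron he]]]] [Conj or] [VP [VP [AdvP [Adv often]] [VP [V praised] [NP [Det a] [N manuscript]]]] [Conj and] [VP [V praised] [NP [Pron he]]]]]]
[S [NP [Pron he]] [VP [VP [AdvP [Adv quickly]] [VP [V praised] [NP [Pron he]]]] [Conj or] [VP [AdvP [Adv often]] [VP [VP [V praised] [NP [Det a] [N manuscript]]] [Conj and] [VP [V praised] [NP [Pron he]]]]]]]
The trees differ in how a recursive rule is bracketed over the same span.

7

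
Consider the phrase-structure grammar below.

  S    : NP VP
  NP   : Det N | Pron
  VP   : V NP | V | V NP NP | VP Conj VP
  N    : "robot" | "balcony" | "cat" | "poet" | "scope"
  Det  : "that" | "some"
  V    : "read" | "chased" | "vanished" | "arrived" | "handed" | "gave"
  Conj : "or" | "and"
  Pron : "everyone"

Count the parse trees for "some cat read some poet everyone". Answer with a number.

[S [NP [Det some] [N cat]] [VP [V read] [NP [Det some] [N poet]] [NP [Pron everyone]]]]
No rule offers an alternative attachment or grouping for any span, so this is the only derivation.

1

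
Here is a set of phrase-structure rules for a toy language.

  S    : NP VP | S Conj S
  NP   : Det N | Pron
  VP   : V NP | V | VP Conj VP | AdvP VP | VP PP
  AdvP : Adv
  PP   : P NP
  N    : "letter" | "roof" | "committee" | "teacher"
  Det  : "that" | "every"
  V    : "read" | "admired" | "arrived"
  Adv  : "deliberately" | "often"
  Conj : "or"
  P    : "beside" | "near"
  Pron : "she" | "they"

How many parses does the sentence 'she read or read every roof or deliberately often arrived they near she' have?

Two of the 9 distinct bracketings:
[S [NP [Pron she]] [VP [VP [V read]] [Conj or] [VP [VP [V read] [NP [Det every] [N roof]]] [Conj or] [VP [AdvP [Adv deliberately]] [VP [AdvP [Adv often]] [VP [VP [V arrived] [NP [Pron they]]] [PP [P near] [NP [Pron she]]]]]]]]]
[S [NP [Pron she]] [VP [VP [V read]] [Conj or] [VP [VP [V read] [NP [Det every] [N roof]]] [Conj or] [VP [AdvP [Adv deliberately]] [VP [VP [AdvP [Adv often]] [VP [V arrived] [NP [Pron they]]]] [PP [P near] [NP [Pron she]]]]]]]]
The trees differ in how a recursive rule is bracketed over the same span.

9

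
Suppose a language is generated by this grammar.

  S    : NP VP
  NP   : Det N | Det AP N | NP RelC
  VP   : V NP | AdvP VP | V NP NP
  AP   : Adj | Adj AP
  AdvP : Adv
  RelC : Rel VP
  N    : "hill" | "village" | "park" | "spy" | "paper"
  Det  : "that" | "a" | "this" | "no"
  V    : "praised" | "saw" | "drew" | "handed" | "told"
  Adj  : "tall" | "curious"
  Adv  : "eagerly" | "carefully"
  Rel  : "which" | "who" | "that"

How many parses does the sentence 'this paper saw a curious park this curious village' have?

1

[S [NP [Det this] [N paper]] [VP [V saw] [NP [Det a] [AP [Adj curious]] [N park]] [NP [Det this] [AP [Adj curious]] [N village]]]]
No rule offers an alternative attachment or grouping for any span, so this is the only derivation.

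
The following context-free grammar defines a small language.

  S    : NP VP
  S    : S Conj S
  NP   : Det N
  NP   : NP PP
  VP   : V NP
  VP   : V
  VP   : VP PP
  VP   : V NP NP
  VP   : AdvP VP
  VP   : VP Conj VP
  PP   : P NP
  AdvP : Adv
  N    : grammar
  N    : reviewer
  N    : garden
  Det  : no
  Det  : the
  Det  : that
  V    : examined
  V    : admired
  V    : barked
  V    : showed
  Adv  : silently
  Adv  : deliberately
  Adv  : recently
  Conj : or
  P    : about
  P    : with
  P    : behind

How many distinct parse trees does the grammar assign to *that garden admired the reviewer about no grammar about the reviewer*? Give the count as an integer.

Two of the 5 distinct bracketings:
[S [NP [Det that] [N garden]] [VP [V admired] [NP [NP [Det the] [N reviewer]] [PP [P about] [NP [NP [Det no] [N grammar]] [PP [P about] [NP [Det the] [N reviewer]]]]]]]]
[S [NP [Det that] [N garden]] [VP [V admired] [NP [NP [NP [Det the] [N reviewer]] [PP [P about] [NP [Det no] [N grammar]]]] [PP [P about] [NP [Det the] [N reviewer]]]]]]
The trees differ in how a recursive rule is bracketed over the same span.

5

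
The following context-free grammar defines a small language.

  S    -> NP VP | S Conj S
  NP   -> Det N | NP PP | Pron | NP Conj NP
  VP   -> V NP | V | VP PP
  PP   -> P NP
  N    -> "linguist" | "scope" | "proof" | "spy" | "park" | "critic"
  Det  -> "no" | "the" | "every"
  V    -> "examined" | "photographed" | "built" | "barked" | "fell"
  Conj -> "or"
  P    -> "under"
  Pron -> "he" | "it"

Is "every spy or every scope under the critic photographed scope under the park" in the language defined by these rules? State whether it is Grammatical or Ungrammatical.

Ungrammatical

A V word can never sit immediately before an N word in any string this grammar generates, so the substring 'photographed scope' rules out a derivation.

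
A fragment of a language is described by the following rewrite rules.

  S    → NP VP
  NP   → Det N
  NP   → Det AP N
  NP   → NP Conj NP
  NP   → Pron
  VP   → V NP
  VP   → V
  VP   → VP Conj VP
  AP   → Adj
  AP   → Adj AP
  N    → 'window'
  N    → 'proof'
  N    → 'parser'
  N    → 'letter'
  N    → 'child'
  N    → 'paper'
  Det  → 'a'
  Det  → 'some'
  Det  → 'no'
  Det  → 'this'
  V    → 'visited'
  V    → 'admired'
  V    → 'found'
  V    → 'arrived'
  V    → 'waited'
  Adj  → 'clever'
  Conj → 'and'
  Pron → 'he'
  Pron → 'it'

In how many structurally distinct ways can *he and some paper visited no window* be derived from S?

[S [NP [NP [Pron he]] [Conj and] [NP [Det some] [N paper]]] [VP [V visited] [NP [Det no] [N window]]]]
No rule offers an alternative attachment or grouping for any span, so this is the only derivation.

1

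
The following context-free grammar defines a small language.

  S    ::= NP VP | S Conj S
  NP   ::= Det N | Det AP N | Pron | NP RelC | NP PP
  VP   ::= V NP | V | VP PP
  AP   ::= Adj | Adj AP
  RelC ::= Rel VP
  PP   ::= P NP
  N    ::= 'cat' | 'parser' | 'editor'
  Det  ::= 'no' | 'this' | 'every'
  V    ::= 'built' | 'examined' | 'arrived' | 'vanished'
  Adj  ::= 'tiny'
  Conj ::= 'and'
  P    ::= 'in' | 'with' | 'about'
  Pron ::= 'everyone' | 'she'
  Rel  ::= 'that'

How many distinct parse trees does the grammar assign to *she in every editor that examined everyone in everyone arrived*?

Two of the 7 distinct bracketings:
[S [NP [NP [NP [Pron she]] [PP [P in] [NP [Det every] [N editor]]]] [RelC [Rel that] [VP [V examined] [NP [NP [Pron everyone]] [PP [P in] [NP [Pron everyone]]]]]]] [VP [V arrived]]]
[S [NP [NP [NP [Pron she]] [PP [P in] [NP [Det every] [N editor]]]] [RelC [Rel that] [VP [VP [V examined] [NP [Pron everyone]]] [PP [P in] [NP [Pron everyone]]]]]] [VP [V arrived]]]
The difference turns on whether VP → VP PP is used at the relevant span, versus an alternative expansion of VP.

7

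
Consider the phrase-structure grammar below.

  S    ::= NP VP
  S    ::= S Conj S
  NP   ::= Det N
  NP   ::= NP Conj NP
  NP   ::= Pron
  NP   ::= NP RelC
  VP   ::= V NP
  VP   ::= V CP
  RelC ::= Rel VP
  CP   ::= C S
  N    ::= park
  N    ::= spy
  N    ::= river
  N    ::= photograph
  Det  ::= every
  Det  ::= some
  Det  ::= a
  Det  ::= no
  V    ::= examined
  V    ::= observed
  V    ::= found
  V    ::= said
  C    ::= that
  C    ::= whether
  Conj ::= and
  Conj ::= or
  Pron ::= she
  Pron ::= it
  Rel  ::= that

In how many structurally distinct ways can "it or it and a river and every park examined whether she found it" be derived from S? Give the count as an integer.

Two of the 5 distinct bracketings:
[S [NP [NP [Pron it]] [Conj or] [NP [NP [Pron it]] [Conj and] [NP [NP [Det a] [N river]] [Conj and] [NP [Det every] [N park]]]]] [VP [V examined] [CP [C whether] [S [NP [Pron she]] [VP [V found] [NP [Pron it]]]]]]]
[S [NP [NP [Pron it]] [Conj or] [NP [NP [NP [Pron it]] [Conj and] [NP [Det a] [N river]]] [Conj and] [NP [Det every] [N park]]]] [VP [V examined] [CP [C whether] [S [NP [Pron she]] [VP [V found] [NP [Pron it]]]]]]]
The trees differ in how a recursive rule is bracketed over the same span.

5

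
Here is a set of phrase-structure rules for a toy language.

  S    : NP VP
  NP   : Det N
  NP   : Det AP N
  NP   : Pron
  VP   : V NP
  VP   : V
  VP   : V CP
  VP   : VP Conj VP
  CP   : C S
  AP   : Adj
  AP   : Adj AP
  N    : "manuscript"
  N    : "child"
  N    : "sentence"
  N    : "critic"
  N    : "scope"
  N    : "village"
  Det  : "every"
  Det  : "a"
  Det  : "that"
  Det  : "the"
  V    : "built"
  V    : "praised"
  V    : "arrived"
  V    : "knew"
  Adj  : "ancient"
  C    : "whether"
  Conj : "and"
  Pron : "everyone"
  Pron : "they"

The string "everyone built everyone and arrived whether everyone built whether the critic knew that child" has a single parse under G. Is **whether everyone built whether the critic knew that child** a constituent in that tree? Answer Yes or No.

Yes

[S [NP [Pron everyone]] [VP [VP [V built] [NP [Pron everyone]]] [Conj and] [VP [V arrived] [CP [C whether] [S [NP [Pron everyone]] [VP [V built] [CP [C whether] [S [NP [Det the] [N critic]] [VP [V knew] [NP [Det that] [N child]]]]]]]]]]]
The words 'whether everyone built whether the critic knew that child' are exhaustively dominated by a single CP node (built by CP → C S), so they form a constituent.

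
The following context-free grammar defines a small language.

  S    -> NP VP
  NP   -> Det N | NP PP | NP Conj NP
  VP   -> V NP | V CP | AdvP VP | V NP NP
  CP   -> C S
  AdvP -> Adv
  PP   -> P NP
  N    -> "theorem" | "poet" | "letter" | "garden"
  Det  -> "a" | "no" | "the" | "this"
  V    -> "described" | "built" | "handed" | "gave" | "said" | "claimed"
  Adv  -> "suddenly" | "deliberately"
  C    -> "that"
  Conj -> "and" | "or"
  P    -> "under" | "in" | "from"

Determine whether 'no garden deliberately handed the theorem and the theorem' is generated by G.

Grammatical

[S [NP [Det no] [N garden]] [VP [AdvP [Adv deliberately]] [VP [V handed] [NP [NP [Det the] [N theorem]] [Conj and] [NP [Det the] [N theorem]]]]]]
Each bracket corresponds to one application of a listed rule, so the string is derivable from S.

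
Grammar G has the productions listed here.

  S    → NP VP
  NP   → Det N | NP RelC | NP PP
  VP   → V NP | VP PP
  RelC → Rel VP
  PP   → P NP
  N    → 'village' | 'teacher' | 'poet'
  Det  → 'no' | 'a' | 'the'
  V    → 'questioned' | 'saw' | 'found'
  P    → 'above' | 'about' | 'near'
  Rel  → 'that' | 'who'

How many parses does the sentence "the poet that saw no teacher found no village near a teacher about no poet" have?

Two of the 5 distinct bracketings:
[S [NP [NP [Det the] [N poet]] [RelC [Rel that] [VP [V saw] [NP [Det no] [N teacher]]]]] [VP [V found] [NP [NP [Det no] [N village]] [PP [P near] [NP [NP [Det a] [N teacher]] [PP [P about] [NP [Det no] [N poet]]]]]]]]
[S [NP [NP [Det the] [N poet]] [RelC [Rel that] [VP [V saw] [NP [Det no] [N teacher]]]]] [VP [V found] [NP [NP [NP [Det no] [N village]] [PP [P near] [NP [Det a] [N teacher]]]] [PP [P about] [NP [Det no] [N poet]]]]]]
The trees differ in how a recursive rule is bracketed over the same span.

5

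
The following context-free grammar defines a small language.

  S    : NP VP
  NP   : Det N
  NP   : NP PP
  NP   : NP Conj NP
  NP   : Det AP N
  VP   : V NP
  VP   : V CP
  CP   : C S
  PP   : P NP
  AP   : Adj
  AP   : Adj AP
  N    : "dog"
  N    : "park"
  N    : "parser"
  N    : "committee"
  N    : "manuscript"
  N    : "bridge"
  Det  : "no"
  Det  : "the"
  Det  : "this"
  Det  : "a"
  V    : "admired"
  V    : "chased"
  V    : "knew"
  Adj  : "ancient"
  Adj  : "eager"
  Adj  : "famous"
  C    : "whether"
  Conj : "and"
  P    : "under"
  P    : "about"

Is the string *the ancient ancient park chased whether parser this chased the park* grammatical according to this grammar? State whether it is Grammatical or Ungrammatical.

A C word can never sit immediately before an N word in any string this grammar generates, so the substring 'whether parser' rules out a derivation.

Ungrammatical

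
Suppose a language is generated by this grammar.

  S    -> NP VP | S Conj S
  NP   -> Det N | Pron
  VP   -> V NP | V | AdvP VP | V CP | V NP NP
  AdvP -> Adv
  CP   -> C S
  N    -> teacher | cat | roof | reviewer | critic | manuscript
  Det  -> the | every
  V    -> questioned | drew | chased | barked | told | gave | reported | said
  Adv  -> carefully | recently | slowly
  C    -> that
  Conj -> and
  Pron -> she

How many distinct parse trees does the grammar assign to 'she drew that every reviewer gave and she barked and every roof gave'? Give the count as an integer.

Two of the 5 distinct bracketings:
[S [NP [Pron she]] [VP [V drew] [CP [C that] [S [S [NP [Det every] [N reviewer]] [VP [V gave]]] [Conj and] [S [S [NP [Pron she]] [VP [V barked]]] [Conj and] [S [NP [Det every] [N roof]] [VP [V gave]]]]]]]]
[S [NP [Pron she]] [VP [V drew] [CP [C that] [S [S [S [NP [Det every] [N reviewer]] [VP [V gave]]] [Conj and] [S [NP [Pron she]] [VP [V barked]]]] [Conj and] [S [NP [Det every] [N roof]] [VP [V gave]]]]]]]
The trees differ in how a recursive rule is bracketed over the same span.

5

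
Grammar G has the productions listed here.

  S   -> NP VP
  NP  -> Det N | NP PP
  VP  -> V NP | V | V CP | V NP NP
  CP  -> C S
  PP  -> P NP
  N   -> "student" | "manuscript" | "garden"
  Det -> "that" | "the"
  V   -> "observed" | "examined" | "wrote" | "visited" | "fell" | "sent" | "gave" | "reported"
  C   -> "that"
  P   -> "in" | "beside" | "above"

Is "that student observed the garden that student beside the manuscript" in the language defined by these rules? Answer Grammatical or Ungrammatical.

Grammatical

[S [NP [Det that] [N student]] [VP [V observed] [NP [Det the] [N garden]] [NP [NP [Det that] [N student]] [PP [P beside] [NP [Det the] [N manuscript]]]]]]
The bracketing above is licensed at every node by one of the given productions, with S at the root.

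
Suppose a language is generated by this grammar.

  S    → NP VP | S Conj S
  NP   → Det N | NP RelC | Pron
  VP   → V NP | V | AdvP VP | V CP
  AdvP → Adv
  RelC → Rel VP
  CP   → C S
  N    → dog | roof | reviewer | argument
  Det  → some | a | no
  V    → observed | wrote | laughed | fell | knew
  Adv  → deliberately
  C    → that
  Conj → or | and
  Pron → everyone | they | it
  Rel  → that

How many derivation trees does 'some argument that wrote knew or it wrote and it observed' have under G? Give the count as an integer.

2

The two bracketings:
[S [S [NP [NP [Det some] [N argument]] [RelC [Rel that] [VP [V wrote]]]] [VP [V knew]]] [Conj or] [S [S [NP [Pron it]] [VP [V wrote]]] [Conj and] [S [NP [Pron it]] [VP [V observed]]]]]
[S [S [S [NP [NP [Det some] [N argument]] [RelC [Rel that] [VP [V wrote]]]] [VP [V knew]]] [Conj or] [S [NP [Pron it]] [VP [V wrote]]]] [Conj and] [S [NP [Pron it]] [VP [V observed]]]]
The trees differ in how a recursive rule is bracketed over the same span.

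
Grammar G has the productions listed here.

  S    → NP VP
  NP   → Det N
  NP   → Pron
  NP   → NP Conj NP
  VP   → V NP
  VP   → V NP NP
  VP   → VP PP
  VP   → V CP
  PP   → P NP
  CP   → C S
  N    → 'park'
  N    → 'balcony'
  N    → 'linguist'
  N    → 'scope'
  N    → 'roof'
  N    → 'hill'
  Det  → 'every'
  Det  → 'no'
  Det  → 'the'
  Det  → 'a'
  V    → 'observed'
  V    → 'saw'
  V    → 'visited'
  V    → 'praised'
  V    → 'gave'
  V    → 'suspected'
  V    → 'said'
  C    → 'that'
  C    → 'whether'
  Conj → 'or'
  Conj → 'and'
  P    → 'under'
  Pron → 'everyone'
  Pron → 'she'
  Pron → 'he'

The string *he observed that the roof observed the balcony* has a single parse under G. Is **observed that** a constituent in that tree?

[S [NP [Pron he]] [VP [V observed] [CP [C that] [S [NP [Det the] [N roof]] [VP [V observed] [NP [Det the] [N balcony]]]]]]]
The smallest constituent containing 'observed that' is the VP spanning 'observed that the roof observed the balcony'; no single node in the tree dominates exactly the given words.

No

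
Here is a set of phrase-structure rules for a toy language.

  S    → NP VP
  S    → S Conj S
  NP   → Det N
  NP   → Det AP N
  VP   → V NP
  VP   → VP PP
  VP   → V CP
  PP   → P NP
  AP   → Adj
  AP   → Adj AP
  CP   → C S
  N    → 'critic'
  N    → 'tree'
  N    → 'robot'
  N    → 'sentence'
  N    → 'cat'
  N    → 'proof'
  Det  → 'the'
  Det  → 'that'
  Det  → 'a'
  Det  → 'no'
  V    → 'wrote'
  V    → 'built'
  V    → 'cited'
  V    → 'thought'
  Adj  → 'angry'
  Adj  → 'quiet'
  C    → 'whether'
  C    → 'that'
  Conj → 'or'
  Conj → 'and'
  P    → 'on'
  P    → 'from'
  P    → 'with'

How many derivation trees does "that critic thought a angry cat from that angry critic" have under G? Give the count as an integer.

1

[S [NP [Det that] [N critic]] [VP [VP [V thought] [NP [Det a] [AP [Adj angry]] [N cat]]] [PP [P from] [NP [Det that] [AP [Adj angry]] [N critic]]]]]
No rule offers an alternative attachment or grouping for any span, so this is the only derivation.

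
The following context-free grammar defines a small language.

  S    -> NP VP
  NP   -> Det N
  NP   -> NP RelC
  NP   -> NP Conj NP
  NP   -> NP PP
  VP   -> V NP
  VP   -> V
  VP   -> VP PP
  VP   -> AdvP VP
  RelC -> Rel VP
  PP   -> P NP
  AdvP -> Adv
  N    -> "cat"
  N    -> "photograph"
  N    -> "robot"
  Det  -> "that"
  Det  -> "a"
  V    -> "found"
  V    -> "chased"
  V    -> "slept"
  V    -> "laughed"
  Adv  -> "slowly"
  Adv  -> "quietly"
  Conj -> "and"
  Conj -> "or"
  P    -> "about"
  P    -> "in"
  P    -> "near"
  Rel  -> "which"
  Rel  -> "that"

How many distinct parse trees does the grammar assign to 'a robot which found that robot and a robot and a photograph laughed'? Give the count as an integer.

Two of the 5 distinct bracketings:
[S [NP [NP [Det a] [N robot]] [RelC [Rel which] [VP [V found] [NP [NP [Det that] [N robot]] [Conj and] [NP [NP [Det a] [N robot]] [Conj and] [NP [Det a] [N photograph]]]]]]] [VP [V laughed]]]
[S [NP [NP [Det a] [N robot]] [RelC [Rel which] [VP [V found] [NP [NP [NP [Det that] [N robot]] [Conj and] [NP [Det a] [N robot]]] [Conj and] [NP [Det a] [N photograph]]]]]] [VP [V laughed]]]
The trees differ in how a recursive rule is bracketed over the same span.

5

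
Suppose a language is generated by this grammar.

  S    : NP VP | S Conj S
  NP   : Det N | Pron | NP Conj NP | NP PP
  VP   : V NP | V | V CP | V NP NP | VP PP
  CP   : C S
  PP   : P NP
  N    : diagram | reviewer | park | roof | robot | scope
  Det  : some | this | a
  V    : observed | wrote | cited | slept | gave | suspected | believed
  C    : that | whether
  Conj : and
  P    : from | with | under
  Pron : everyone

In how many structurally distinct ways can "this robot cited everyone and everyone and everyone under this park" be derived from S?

7

Two of the 7 distinct bracketings:
[S [NP [Det this] [N robot]] [VP [V cited] [NP [NP [Pron everyone]] [Conj and] [NP [NP [Pron everyone]] [Conj and] [NP [NP [Pron everyone]] [PP [P under] [NP [Det this] [N park]]]]]]]]
[S [NP [Det this] [N robot]] [VP [V cited] [NP [NP [Pron everyone]] [Conj and] [NP [NP [NP [Pron everyone]] [Conj and] [NP [Pron everyone]]] [PP [P under] [NP [Det this] [N park]]]]]]]
The trees differ in how a recursive rule is bracketed over the same span.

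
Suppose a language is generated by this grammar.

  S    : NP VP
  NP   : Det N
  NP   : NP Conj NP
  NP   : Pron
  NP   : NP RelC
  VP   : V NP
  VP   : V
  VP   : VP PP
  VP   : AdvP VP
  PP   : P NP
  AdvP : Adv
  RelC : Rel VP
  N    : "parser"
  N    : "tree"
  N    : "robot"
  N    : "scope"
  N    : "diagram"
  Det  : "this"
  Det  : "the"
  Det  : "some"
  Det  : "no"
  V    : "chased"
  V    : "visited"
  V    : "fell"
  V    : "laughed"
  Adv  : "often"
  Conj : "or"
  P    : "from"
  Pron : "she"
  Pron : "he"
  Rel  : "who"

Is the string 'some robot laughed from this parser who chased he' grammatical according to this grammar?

S
  NP
    Det: some
    N: robot
  VP
    VP
      V: laughed
    PP
      P: from
      NP
        NP
          Det: this
          N: parser
        RelC
          Rel: who
          VP
            V: chased
            NP
              Pron: he
The bracketing above is licensed at every node by one of the given productions, with S at the root.

Grammatical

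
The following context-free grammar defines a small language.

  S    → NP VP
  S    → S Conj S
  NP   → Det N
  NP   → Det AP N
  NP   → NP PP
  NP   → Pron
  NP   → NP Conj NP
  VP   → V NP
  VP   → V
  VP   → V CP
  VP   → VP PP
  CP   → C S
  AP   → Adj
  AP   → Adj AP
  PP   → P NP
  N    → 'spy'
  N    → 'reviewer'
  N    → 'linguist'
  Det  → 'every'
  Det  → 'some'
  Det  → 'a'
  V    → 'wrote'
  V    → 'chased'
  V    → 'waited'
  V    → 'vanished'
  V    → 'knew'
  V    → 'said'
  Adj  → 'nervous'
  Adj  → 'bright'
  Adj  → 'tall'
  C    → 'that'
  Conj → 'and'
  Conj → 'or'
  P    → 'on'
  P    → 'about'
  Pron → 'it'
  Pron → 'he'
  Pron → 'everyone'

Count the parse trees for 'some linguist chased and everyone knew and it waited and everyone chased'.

Two of the 5 distinct bracketings:
[S [S [NP [Det some] [N linguist]] [VP [V chased]]] [Conj and] [S [S [NP [Pron everyone]] [VP [V knew]]] [Conj and] [S [S [NP [Pron it]] [VP [V waited]]] [Conj and] [S [NP [Pron everyone]] [VP [V chased]]]]]]
[S [S [NP [Det some] [N linguist]] [VP [V chased]]] [Conj and] [S [S [S [NP [Pron everyone]] [VP [V knew]]] [Conj and] [S [NP [Pron it]] [VP [V waited]]]] [Conj and] [S [NP [Pron everyone]] [VP [V chased]]]]]
The trees differ in how a recursive rule is bracketed over the same span.

5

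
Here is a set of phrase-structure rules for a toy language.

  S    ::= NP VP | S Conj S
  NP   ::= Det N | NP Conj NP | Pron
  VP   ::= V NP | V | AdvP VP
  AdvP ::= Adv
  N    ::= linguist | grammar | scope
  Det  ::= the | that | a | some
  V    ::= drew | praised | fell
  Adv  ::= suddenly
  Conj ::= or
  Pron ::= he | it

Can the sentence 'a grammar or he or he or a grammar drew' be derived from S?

S
  NP
    NP
      Det: a
      N: grammar
    Conj: or
    NP
      NP
        Pron: he
      Conj: or
      NP
        NP
          Pron: he
        Conj: or
        NP
          Det: a
          N: grammar
  VP
    V: drew
Every word is introduced by a lexical rule and the phrasal rules combine the resulting categories into a single S.

Grammatical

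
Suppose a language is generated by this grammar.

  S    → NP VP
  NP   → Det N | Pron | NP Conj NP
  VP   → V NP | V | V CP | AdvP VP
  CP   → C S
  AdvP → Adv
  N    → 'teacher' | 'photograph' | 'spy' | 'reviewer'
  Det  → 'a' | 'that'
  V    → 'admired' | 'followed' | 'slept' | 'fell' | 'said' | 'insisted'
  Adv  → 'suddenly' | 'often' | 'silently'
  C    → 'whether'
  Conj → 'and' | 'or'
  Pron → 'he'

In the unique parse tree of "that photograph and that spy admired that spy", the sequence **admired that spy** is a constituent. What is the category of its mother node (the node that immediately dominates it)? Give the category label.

S
  NP
    NP
      Det: that
      N: photograph
    Conj: and
    NP
      Det: that
      N: spy
  VP
    V: admired
    NP
      Det: that
      N: spy
The span 'admired that spy' is the VP node built by VP → V NP.
Its mother is the S built by S → NP VP.

S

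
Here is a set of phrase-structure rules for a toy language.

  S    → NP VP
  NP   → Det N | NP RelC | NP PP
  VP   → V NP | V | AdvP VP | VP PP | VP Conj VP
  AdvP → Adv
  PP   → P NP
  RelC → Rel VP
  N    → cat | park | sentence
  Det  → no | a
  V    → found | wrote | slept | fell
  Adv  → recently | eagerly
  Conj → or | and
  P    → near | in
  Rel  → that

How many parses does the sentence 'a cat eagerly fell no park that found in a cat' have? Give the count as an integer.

Two of the 4 distinct bracketings:
[S [NP [Det a] [N cat]] [VP [AdvP [Adv eagerly]] [VP [V fell] [NP [NP [Det no] [N park]] [RelC [Rel that] [VP [VP [V found]] [PP [P in] [NP [Det a] [N cat]]]]]]]]]
[S [NP [Det a] [N cat]] [VP [AdvP [Adv eagerly]] [VP [V fell] [NP [NP [NP [Det no] [N park]] [RelC [Rel that] [VP [V found]]]] [PP [P in] [NP [Det a] [N cat]]]]]]]
The difference turns on whether NP → NP PP is used at the relevant span, versus an alternative expansion of NP.

4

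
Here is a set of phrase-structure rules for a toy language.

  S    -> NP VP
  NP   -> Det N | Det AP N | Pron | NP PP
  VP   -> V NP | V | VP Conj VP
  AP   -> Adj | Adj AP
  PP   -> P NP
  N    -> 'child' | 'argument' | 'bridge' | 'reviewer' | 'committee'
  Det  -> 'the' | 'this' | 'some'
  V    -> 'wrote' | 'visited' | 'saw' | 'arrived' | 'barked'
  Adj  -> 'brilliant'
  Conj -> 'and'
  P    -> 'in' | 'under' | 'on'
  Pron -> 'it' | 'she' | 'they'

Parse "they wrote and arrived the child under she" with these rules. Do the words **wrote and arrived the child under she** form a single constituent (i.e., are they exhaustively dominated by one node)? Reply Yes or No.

Yes

[S [NP [Pron they]] [VP [VP [V wrote]] [Conj and] [VP [V arrived] [NP [NP [Det the] [N child]] [PP [P under] [NP [Pron she]]]]]]]
The words 'wrote and arrived the child under she' are exhaustively dominated by a single VP node (built by VP → VP Conj VP), so they form a constituent.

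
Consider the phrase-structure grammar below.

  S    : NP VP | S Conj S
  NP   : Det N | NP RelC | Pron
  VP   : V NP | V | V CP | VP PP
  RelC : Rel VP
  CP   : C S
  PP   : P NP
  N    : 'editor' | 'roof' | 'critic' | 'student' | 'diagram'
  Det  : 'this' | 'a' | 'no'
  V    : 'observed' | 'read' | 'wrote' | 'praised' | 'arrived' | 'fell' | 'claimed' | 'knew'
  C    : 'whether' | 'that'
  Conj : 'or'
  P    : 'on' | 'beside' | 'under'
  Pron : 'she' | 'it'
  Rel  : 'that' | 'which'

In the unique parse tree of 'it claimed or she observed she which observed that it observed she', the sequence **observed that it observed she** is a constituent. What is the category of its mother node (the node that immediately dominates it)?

S
  S
    NP
      Pron: it
    VP
      V: claimed
  Conj: or
  S
    NP
      Pron: she
    VP
      V: observed
      NP
        NP
          Pron: she
        RelC
          Rel: which
          VP
            V: observed
            CP
              C: that
              S
                NP
                  Pron: it
                VP
                  V: observed
                  NP
                    Pron: she
The span 'observed that it observed she' is the VP node built by VP → V CP.
Its mother is the RelC built by RelC → Rel VP.

RelC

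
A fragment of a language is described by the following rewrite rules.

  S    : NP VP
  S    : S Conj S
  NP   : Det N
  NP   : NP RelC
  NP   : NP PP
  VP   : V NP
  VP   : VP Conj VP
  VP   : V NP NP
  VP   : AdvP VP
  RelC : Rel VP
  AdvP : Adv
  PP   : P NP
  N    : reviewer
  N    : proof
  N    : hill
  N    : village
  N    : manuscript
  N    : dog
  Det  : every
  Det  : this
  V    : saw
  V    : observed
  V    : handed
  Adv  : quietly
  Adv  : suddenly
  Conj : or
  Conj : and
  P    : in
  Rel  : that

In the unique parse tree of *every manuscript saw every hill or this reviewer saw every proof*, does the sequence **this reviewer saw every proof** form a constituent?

Yes

[S [S [NP [Det every] [N manuscript]] [VP [V saw] [NP [Det every] [N hill]]]] [Conj or] [S [NP [Det this] [N reviewer]] [VP [V saw] [NP [Det every] [N proof]]]]]
The words 'this reviewer saw every proof' are exhaustively dominated by a single S node (built by S → NP VP), so they form a constituent.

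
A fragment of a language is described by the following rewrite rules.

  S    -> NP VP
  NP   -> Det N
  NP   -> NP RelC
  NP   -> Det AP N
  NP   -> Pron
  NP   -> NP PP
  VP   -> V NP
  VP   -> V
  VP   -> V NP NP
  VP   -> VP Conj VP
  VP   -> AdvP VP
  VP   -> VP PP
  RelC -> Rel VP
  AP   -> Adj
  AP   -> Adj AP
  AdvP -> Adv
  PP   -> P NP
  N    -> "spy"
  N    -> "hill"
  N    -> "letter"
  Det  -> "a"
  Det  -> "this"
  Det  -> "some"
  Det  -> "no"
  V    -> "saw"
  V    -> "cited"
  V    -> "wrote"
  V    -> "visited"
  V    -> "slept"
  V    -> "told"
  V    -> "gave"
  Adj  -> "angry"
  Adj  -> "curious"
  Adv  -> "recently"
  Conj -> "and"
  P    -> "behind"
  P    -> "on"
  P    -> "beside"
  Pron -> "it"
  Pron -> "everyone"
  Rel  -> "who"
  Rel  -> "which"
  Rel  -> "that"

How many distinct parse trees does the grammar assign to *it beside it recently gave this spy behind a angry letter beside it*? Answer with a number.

9

Two of the 9 distinct bracketings:
[S [NP [NP [Pron it]] [PP [P beside] [NP [Pron it]]]] [VP [AdvP [Adv recently]] [VP [V gave] [NP [NP [Det this] [N spy]] [PP [P behind] [NP [NP [Det a] [AP [Adj angry]] [N letter]] [PP [P beside] [NP [Pron it]]]]]]]]]
[S [NP [NP [Pron it]] [PP [P beside] [NP [Pron it]]]] [VP [AdvP [Adv recently]] [VP [V gave] [NP [NP [NP [Det this] [N spy]] [PP [P behind] [NP [Det a] [AP [Adj angry]] [N letter]]]] [PP [P beside] [NP [Pron it]]]]]]]
The trees differ in how a recursive rule is bracketed over the same span.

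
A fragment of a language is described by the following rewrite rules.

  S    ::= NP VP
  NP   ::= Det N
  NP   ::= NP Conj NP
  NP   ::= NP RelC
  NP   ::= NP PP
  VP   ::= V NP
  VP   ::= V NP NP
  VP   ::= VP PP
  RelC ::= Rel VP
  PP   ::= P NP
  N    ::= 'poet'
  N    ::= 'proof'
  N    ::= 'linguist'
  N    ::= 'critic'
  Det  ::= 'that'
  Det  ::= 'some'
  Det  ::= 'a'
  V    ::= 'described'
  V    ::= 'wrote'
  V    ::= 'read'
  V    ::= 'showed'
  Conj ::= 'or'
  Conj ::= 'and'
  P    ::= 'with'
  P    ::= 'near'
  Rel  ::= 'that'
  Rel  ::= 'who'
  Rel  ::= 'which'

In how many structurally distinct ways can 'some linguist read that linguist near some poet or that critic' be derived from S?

3

Two of the 3 distinct bracketings:
[S [NP [Det some] [N linguist]] [VP [V read] [NP [NP [NP [Det that] [N linguist]] [PP [P near] [NP [Det some] [N poet]]]] [Conj or] [NP [Det that] [N critic]]]]]
[S [NP [Det some] [N linguist]] [VP [V read] [NP [NP [Det that] [N linguist]] [PP [P near] [NP [NP [Det some] [N poet]] [Conj or] [NP [Det that] [N critic]]]]]]]
The trees differ in how a recursive rule is bracketed over the same span.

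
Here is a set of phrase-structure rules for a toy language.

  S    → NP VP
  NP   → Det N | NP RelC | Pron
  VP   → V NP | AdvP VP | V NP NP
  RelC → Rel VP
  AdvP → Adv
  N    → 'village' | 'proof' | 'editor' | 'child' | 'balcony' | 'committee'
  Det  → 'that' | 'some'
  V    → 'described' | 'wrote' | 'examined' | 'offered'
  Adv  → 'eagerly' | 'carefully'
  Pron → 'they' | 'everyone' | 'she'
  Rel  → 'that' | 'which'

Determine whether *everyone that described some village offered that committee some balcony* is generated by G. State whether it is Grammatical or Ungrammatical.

S
  NP
    NP
      Pron: everyone
    RelC
      Rel: that
      VP
        V: described
        NP
          Det: some
          N: village
  VP
    V: offered
    NP
      Det: that
      N: committee
    NP
      Det: some
      N: balcony
The bracketing above is licensed at every node by one of the given productions, with S at the root.

Grammatical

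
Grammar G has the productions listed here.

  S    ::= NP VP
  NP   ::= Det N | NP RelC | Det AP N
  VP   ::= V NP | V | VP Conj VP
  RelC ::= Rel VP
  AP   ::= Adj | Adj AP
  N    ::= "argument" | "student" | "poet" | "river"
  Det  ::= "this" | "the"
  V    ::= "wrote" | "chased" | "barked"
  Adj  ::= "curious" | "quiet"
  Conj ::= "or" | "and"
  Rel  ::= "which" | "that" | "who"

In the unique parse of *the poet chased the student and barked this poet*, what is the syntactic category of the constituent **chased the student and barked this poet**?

[S [NP [Det the] [N poet]] [VP [VP [V chased] [NP [Det the] [N student]]] [Conj and] [VP [V barked] [NP [Det this] [N poet]]]]]
The span 'chased the student and barked this poet' is the VP node built by VP → VP Conj VP.

VP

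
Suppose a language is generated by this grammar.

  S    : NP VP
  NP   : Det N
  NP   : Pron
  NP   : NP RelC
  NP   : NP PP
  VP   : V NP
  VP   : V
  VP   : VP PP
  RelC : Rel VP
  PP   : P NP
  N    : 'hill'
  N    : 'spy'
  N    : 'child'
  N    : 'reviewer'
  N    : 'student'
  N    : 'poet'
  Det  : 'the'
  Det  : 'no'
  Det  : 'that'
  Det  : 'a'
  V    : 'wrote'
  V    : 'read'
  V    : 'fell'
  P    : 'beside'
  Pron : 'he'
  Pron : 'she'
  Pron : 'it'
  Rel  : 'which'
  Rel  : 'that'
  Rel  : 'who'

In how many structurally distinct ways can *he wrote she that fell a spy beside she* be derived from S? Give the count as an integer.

4

Two of the 4 distinct bracketings:
[S [NP [Pron he]] [VP [V wrote] [NP [NP [Pron she]] [RelC [Rel that] [VP [V fell] [NP [NP [Det a] [N spy]] [PP [P beside] [NP [Pron she]]]]]]]]]
[S [NP [Pron he]] [VP [V wrote] [NP [NP [Pron she]] [RelC [Rel that] [VP [VP [V fell] [NP [Det a] [N spy]]] [PP [P beside] [NP [Pron she]]]]]]]]
The difference turns on whether NP → NP PP is used at the relevant span, versus an alternative expansion of NP.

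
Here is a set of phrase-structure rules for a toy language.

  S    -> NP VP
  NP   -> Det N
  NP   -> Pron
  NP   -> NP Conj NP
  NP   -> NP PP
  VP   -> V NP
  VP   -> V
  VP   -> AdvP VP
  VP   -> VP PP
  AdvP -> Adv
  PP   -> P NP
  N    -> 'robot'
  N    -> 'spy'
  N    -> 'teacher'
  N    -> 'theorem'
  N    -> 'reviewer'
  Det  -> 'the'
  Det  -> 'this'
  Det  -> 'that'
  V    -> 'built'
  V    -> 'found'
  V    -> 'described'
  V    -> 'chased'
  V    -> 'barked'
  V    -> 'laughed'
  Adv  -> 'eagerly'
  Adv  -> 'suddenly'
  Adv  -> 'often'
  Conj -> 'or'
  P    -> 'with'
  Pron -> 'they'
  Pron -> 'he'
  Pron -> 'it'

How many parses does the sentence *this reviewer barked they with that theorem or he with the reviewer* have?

10

Two of the 10 distinct bracketings:
[S [NP [Det this] [N reviewer]] [VP [V barked] [NP [NP [NP [Pron they]] [PP [P with] [NP [Det that] [N theorem]]]] [Conj or] [NP [NP [Pron he]] [PP [P with] [NP [Det the] [N reviewer]]]]]]]
[S [NP [Det this] [N reviewer]] [VP [V barked] [NP [NP [Pron they]] [PP [P with] [NP [NP [Det that] [N theorem]] [Conj or] [NP [NP [Pron he]] [PP [P with] [NP [Det the] [N reviewer]]]]]]]]]
The trees differ in how a recursive rule is bracketed over the same span.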